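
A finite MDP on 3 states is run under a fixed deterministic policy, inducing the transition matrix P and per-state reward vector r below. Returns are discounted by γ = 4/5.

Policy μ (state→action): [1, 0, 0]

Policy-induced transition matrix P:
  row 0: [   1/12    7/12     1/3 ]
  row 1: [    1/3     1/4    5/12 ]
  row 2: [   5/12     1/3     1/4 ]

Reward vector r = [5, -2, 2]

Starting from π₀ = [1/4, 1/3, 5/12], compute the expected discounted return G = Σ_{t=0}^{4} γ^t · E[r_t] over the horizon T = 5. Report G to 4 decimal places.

t=0: π = [0.2500, 0.3333, 0.4167], E[r] = 1.4167, γ^t·E[r] = 1.416667, running G = 1.416667
t=1: π = [0.3056, 0.3681, 0.3264], E[r] = 1.4444, γ^t·E[r] = 1.155556, running G = 2.572222
t=2: π = [0.2841, 0.3791, 0.3368], E[r] = 1.3362, γ^t·E[r] = 0.855185, running G = 3.427407
t=3: π = [0.2904, 0.3728, 0.3369], E[r] = 1.3800, γ^t·E[r] = 0.706543, running G = 4.133951
t=4: π = [0.2888, 0.3749, 0.3363], E[r] = 1.3670, γ^t·E[r] = 0.559924, running G = 4.693875

G = 4.6939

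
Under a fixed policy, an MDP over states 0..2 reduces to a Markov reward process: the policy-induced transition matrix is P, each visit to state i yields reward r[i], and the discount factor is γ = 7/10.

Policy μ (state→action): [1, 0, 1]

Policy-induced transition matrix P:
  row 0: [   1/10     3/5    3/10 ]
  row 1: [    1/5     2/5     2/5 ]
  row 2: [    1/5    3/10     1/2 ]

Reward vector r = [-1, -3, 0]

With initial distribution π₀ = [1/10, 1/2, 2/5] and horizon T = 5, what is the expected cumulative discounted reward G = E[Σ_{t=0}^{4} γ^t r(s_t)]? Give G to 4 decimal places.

G = -3.9954

t=0: π = [0.1000, 0.5000, 0.4000], E[r] = -1.6000, γ^t·E[r] = -1.600000, running G = -1.600000
t=1: π = [0.1900, 0.3800, 0.4300], E[r] = -1.3300, γ^t·E[r] = -0.931000, running G = -2.531000
t=2: π = [0.1810, 0.3950, 0.4240], E[r] = -1.3660, γ^t·E[r] = -0.669340, running G = -3.200340
t=3: π = [0.1819, 0.3938, 0.4243], E[r] = -1.3633, γ^t·E[r] = -0.467612, running G = -3.667952
t=4: π = [0.1818, 0.3940, 0.4242], E[r] = -1.3637, γ^t·E[r] = -0.327415, running G = -3.995367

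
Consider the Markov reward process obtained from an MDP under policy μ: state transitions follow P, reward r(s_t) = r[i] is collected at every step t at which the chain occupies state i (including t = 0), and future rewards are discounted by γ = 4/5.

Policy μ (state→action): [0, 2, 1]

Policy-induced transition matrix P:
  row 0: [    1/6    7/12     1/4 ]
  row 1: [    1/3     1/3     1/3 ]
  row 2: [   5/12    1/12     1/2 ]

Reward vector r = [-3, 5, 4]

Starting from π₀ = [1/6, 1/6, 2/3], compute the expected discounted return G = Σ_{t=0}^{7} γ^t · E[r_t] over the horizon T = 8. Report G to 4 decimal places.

G = 9.3917

t=0: π = [0.1667, 0.1667, 0.6667], E[r] = 3.0000, γ^t·E[r] = 3.000000, running G = 3.000000
t=1: π = [0.3611, 0.2083, 0.4306], E[r] = 1.6806, γ^t·E[r] = 1.344444, running G = 4.344444
t=2: π = [0.3090, 0.3160, 0.3750], E[r] = 2.1528, γ^t·E[r] = 1.377778, running G = 5.722222
t=3: π = [0.3131, 0.3168, 0.3701], E[r] = 2.1253, γ^t·E[r] = 1.088148, running G = 6.810370
t=4: π = [0.3120, 0.3191, 0.3689], E[r] = 2.1351, γ^t·E[r] = 0.874548, running G = 7.684919
t=5: π = [0.3121, 0.3191, 0.3688], E[r] = 2.1346, γ^t·E[r] = 0.699451, running G = 8.384369
t=6: π = [0.3121, 0.3191, 0.3688], E[r] = 2.1348, γ^t·E[r] = 0.559614, running G = 8.943984
t=7: π = [0.3121, 0.3191, 0.3688], E[r] = 2.1347, γ^t·E[r] = 0.447689, running G = 9.391673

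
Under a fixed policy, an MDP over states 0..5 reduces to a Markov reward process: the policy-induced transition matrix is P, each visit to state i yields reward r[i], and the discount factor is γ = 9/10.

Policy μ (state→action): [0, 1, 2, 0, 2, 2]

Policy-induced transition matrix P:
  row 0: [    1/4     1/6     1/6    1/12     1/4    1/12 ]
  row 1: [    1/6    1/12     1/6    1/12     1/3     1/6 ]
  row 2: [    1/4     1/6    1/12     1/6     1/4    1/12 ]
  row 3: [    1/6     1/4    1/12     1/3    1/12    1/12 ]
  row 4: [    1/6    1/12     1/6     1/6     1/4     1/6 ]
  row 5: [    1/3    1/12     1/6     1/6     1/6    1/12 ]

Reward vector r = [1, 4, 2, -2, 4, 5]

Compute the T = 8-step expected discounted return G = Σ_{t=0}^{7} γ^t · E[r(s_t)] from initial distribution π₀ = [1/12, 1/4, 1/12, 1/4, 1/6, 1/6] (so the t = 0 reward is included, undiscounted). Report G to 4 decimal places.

t=0: π = [0.0833, 0.2500, 0.0833, 0.2500, 0.1667, 0.1667], E[r] = 2.2500, γ^t·E[r] = 2.250000, running G = 2.250000
t=1: π = [0.2083, 0.1389, 0.1389, 0.1806, 0.2153, 0.1181], E[r] = 2.1319, γ^t·E[r] = 1.918750, running G = 4.168750
t=2: π = [0.2153, 0.1424, 0.1400, 0.1678, 0.2216, 0.1128], E[r] = 2.1800, γ^t·E[r] = 1.765781, running G = 5.934531
t=3: π = [0.2151, 0.1409, 0.1410, 0.1648, 0.2245, 0.1137], E[r] = 2.1974, γ^t·E[r] = 1.601895, running G = 7.536426
t=4: π = [0.2153, 0.1405, 0.1412, 0.1645, 0.2248, 0.1138], E[r] = 2.1987, γ^t·E[r] = 1.442588, running G = 8.979014
t=5: π = [0.2153, 0.1405, 0.1412, 0.1644, 0.2248, 0.1138], E[r] = 2.1988, γ^t·E[r] = 1.298360, running G = 10.277374
t=6: π = [0.2153, 0.1404, 0.1412, 0.1644, 0.2248, 0.1138], E[r] = 2.1988, γ^t·E[r] = 1.168542, running G = 11.445917
t=7: π = [0.2153, 0.1404, 0.1412, 0.1644, 0.2248, 0.1138], E[r] = 2.1988, γ^t·E[r] = 1.051692, running G = 12.497609

G = 12.4976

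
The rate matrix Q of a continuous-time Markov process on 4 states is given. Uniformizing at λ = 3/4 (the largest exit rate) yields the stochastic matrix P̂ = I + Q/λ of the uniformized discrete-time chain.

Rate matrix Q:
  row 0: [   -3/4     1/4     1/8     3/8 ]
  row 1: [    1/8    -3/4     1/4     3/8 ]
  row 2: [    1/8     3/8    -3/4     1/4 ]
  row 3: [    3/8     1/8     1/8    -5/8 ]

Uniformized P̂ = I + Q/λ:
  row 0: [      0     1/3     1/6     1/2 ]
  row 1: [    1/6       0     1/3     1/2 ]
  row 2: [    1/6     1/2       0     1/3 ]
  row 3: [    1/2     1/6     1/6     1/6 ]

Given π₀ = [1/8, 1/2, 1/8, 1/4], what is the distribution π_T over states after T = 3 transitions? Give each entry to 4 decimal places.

π = [0.2332, 0.2182, 0.1840, 0.3646]

t=0: π = [0.1250, 0.5000, 0.1250, 0.2500]
t=1: π = [0.2292, 0.1458, 0.2292, 0.3958]
t=2: π = [0.2604, 0.2569, 0.1528, 0.3299]
t=3: π = [0.2332, 0.2182, 0.1840, 0.3646]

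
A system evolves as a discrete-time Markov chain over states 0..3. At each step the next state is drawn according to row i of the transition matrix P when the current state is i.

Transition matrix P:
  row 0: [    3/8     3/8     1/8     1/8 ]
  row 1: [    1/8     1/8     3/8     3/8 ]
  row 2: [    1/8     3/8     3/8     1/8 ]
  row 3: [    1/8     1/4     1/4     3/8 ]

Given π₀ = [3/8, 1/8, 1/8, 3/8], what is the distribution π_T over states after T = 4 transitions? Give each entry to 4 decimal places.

π = [0.1675, 0.2740, 0.3003, 0.2582]

t=0: π = [0.3750, 0.1250, 0.1250, 0.3750]
t=1: π = [0.2188, 0.2969, 0.2344, 0.2500]
t=2: π = [0.1797, 0.2695, 0.2891, 0.2617]
t=3: π = [0.1699, 0.2749, 0.2974, 0.2578]
t=4: π = [0.1675, 0.2740, 0.3003, 0.2582]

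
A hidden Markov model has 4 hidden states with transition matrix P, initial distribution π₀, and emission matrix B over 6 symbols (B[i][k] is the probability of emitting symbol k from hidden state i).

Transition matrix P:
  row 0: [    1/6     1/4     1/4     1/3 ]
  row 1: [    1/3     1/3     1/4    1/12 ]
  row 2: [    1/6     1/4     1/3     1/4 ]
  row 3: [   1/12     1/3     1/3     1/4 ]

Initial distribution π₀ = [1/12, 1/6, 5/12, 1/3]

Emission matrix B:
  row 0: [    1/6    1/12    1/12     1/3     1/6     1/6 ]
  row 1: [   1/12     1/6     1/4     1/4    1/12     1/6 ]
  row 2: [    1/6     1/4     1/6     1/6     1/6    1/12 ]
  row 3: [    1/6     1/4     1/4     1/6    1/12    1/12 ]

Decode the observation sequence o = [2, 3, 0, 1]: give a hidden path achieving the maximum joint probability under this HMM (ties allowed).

t=0: δ = [6.944e-03, 4.167e-02, 6.944e-02, 8.333e-02]  (obs o_0=2)
t=1: δ = [4.630e-03, 6.944e-03, 4.630e-03, 3.472e-03]  ψ = [1, 3, 3, 3]  (obs o_1=3)
t=2: δ = [3.858e-04, 1.929e-04, 2.894e-04, 2.572e-04]  ψ = [1, 1, 1, 0]  (obs o_2=0)
t=3: δ = [5.358e-06, 1.608e-05, 2.411e-05, 3.215e-05]  ψ = [0, 0, 0, 0]  (obs o_3=1)
backtrack: best end state = 3; path = [3, 1, 0, 3]

path = [3, 1, 0, 3]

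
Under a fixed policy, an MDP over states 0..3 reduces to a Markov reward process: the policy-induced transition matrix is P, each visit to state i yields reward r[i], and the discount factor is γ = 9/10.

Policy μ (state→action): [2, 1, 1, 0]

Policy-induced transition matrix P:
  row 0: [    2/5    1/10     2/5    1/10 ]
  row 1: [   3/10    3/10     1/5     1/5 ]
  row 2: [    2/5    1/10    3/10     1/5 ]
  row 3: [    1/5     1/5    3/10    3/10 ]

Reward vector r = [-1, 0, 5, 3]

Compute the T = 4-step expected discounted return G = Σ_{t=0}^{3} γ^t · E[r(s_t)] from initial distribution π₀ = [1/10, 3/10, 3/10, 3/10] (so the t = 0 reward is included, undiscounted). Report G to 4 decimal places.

G = 6.6412

t=0: π = [0.1000, 0.3000, 0.3000, 0.3000], E[r] = 2.3000, γ^t·E[r] = 2.300000, running G = 2.300000
t=1: π = [0.3100, 0.1900, 0.2800, 0.2200], E[r] = 1.7500, γ^t·E[r] = 1.575000, running G = 3.875000
t=2: π = [0.3370, 0.1600, 0.3120, 0.1910], E[r] = 1.7960, γ^t·E[r] = 1.454760, running G = 5.329760
t=3: π = [0.3458, 0.1511, 0.3177, 0.1854], E[r] = 1.7989, γ^t·E[r] = 1.311398, running G = 6.641158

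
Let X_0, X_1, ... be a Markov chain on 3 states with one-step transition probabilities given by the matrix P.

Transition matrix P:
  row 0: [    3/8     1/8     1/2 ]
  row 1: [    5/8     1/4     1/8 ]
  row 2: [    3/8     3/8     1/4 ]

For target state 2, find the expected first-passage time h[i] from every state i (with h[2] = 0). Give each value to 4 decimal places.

First-step conditioning: h[2] = 0; for i ≠ 2, h[i] = 1 + Σ_k P[i][k]·h[k].
  h[0] = 1 + 3/8·h[0] + 1/8·h[1]
  h[1] = 1 + 5/8·h[0] + 1/4·h[1]
Solving the 2×2 linear system over states ≠ 2 gives exactly h = [56/25, 16/5, 0] (h[2] = 0 is the target).

h = [2.2400, 3.2000, 0.0000]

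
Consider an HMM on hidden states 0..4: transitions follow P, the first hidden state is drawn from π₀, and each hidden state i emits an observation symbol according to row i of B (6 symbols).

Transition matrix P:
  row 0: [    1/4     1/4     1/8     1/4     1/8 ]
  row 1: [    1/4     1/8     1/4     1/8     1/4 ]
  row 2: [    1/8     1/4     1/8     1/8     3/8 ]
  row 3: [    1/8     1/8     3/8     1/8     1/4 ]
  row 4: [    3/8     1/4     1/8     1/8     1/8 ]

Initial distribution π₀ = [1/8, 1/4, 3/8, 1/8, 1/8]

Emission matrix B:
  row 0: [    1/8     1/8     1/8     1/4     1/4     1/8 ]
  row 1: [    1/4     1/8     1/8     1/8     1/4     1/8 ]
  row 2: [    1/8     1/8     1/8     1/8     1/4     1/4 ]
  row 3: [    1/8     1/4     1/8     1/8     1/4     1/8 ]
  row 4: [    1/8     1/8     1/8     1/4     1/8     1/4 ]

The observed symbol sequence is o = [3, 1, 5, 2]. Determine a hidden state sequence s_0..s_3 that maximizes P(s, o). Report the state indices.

path = [0, 3, 2, 4]

t=0: δ = [3.125e-02, 3.125e-02, 4.688e-02, 1.562e-02, 3.125e-02]  (obs o_0=3)
t=1: δ = [1.465e-03, 1.465e-03, 9.766e-04, 1.953e-03, 2.197e-03]  ψ = [4, 2, 1, 0, 2]  (obs o_1=1)
t=2: δ = [1.030e-04, 6.866e-05, 1.831e-04, 4.578e-05, 1.221e-04]  ψ = [4, 4, 3, 0, 3]  (obs o_2=5)
t=3: δ = [5.722e-06, 5.722e-06, 2.861e-06, 3.219e-06, 8.583e-06]  ψ = [4, 2, 2, 0, 2]  (obs o_3=2)
backtrack: best end state = 4; path = [0, 3, 2, 4]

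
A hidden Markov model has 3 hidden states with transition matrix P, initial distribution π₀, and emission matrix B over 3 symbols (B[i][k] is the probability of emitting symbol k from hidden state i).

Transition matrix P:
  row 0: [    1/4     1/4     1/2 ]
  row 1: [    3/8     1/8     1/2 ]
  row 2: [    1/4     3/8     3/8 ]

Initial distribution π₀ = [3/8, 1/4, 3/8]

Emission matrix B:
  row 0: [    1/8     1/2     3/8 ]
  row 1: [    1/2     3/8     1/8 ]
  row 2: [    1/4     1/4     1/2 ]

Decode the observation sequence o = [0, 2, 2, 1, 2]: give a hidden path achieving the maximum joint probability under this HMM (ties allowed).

t=0: δ = [4.688e-02, 1.250e-01, 9.375e-02]  (obs o_0=0)
t=1: δ = [1.758e-02, 4.395e-03, 3.125e-02]  ψ = [1, 2, 1]  (obs o_1=2)
t=2: δ = [2.930e-03, 1.465e-03, 5.859e-03]  ψ = [2, 2, 2]  (obs o_2=2)
t=3: δ = [7.324e-04, 8.240e-04, 5.493e-04]  ψ = [2, 2, 2]  (obs o_3=1)
t=4: δ = [1.159e-04, 2.575e-05, 2.060e-04]  ψ = [1, 2, 1]  (obs o_4=2)
backtrack: best end state = 2; path = [1, 2, 2, 1, 2]

path = [1, 2, 2, 1, 2]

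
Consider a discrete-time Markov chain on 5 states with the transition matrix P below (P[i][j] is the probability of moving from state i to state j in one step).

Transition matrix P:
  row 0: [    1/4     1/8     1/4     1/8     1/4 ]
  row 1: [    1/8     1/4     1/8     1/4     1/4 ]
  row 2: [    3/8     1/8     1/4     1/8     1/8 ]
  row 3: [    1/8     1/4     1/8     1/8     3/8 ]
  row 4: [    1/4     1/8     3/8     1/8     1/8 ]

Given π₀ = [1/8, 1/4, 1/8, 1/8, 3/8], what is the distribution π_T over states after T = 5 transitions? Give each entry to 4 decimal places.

t=0: π = [0.1250, 0.2500, 0.1250, 0.1250, 0.3750]
t=1: π = [0.2188, 0.1719, 0.2500, 0.1563, 0.2031]
t=2: π = [0.2402, 0.1660, 0.2344, 0.1465, 0.2129]
t=3: π = [0.2402, 0.1641, 0.2375, 0.1458, 0.2124]
t=4: π = [0.2410, 0.1637, 0.2378, 0.1455, 0.2120]
t=5: π = [0.2411, 0.1637, 0.2378, 0.1455, 0.2120]

π = [0.2411, 0.1637, 0.2378, 0.1455, 0.2120]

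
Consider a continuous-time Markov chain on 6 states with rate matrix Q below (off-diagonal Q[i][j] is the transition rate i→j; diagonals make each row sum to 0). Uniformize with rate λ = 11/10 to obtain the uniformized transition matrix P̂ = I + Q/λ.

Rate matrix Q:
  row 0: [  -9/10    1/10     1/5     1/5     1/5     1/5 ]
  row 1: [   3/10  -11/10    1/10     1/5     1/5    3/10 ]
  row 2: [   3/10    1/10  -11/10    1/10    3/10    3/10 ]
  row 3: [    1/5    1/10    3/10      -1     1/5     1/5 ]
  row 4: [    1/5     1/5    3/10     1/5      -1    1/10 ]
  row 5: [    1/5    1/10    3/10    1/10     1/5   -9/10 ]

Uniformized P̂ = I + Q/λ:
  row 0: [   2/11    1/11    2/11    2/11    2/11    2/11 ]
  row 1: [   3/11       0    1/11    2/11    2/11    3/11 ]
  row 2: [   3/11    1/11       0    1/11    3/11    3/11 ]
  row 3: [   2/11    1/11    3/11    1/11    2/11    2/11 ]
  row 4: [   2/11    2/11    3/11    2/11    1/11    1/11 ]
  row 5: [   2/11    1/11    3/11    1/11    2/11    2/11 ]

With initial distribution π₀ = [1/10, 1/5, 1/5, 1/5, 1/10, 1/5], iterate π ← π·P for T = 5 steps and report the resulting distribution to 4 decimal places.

t=0: π = [0.1000, 0.2000, 0.2000, 0.2000, 0.1000, 0.2000]
t=1: π = [0.2182, 0.0818, 0.1727, 0.1273, 0.1909, 0.2091]
t=2: π = [0.2050, 0.1008, 0.1909, 0.1355, 0.1802, 0.1876]
t=3: π = [0.2083, 0.0981, 0.1837, 0.1351, 0.1828, 0.1920]
t=4: π = [0.2074, 0.0986, 0.1858, 0.1354, 0.1819, 0.1908]
t=5: π = [0.2077, 0.0985, 0.1853, 0.1353, 0.1822, 0.1911]

π = [0.2077, 0.0985, 0.1853, 0.1353, 0.1822, 0.1911]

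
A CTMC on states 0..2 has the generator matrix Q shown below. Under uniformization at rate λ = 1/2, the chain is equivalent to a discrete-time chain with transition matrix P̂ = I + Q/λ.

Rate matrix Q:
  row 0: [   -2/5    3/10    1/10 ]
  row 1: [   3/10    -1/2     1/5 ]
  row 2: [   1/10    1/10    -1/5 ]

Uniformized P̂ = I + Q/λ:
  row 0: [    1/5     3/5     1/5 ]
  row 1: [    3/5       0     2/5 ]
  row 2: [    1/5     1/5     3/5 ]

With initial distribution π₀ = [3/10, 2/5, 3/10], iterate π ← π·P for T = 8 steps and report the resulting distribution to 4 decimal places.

π = [0.3074, 0.2696, 0.4230]

t=0: π = [0.3000, 0.4000, 0.3000]
t=1: π = [0.3600, 0.2400, 0.4000]
t=2: π = [0.2960, 0.2960, 0.4080]
t=3: π = [0.3184, 0.2592, 0.4224]
t=4: π = [0.3037, 0.2755, 0.4208]
t=5: π = [0.3102, 0.2664, 0.4234]
t=6: π = [0.3065, 0.2708, 0.4226]
t=7: π = [0.3083, 0.2685, 0.4232]
t=8: π = [0.3074, 0.2696, 0.4230]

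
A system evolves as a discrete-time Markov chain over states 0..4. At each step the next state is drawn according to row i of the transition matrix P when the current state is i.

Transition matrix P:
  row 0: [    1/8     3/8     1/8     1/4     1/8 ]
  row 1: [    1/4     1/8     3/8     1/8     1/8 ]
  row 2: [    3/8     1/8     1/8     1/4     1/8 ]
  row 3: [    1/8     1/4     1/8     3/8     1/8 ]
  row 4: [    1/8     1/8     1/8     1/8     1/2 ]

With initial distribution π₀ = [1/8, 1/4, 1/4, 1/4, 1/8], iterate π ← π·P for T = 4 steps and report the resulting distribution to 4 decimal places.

t=0: π = [0.1250, 0.2500, 0.2500, 0.2500, 0.1250]
t=1: π = [0.2188, 0.1875, 0.1875, 0.2344, 0.1719]
t=2: π = [0.1953, 0.2090, 0.1719, 0.2344, 0.1895]
t=3: π = [0.1941, 0.2031, 0.1772, 0.2295, 0.1960]
t=4: π = [0.1947, 0.2022, 0.1758, 0.2288, 0.1985]

π = [0.1947, 0.2022, 0.1758, 0.2288, 0.1985]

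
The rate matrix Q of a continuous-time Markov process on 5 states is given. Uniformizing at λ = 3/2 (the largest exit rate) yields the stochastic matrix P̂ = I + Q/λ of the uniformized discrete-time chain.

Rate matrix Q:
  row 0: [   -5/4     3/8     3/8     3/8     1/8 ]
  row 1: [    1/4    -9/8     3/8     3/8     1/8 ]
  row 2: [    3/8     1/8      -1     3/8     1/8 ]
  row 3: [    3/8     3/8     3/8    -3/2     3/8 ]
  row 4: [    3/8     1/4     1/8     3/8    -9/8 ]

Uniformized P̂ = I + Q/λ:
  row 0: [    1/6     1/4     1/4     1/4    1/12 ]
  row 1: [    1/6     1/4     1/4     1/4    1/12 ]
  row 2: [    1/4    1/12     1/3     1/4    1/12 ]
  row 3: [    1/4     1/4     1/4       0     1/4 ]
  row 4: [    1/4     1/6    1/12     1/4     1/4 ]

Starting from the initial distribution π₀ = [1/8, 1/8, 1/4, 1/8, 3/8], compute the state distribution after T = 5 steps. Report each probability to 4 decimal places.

π = [0.2156, 0.1971, 0.2472, 0.2001, 0.1400]

t=0: π = [0.1250, 0.1250, 0.2500, 0.1250, 0.3750]
t=1: π = [0.2292, 0.1771, 0.2083, 0.2188, 0.1667]
t=2: π = [0.2161, 0.2014, 0.2396, 0.1953, 0.1476]
t=3: π = [0.2152, 0.1978, 0.2454, 0.2012, 0.1405]
t=4: π = [0.2156, 0.1974, 0.2470, 0.1997, 0.1403]
t=5: π = [0.2156, 0.1971, 0.2472, 0.2001, 0.1400]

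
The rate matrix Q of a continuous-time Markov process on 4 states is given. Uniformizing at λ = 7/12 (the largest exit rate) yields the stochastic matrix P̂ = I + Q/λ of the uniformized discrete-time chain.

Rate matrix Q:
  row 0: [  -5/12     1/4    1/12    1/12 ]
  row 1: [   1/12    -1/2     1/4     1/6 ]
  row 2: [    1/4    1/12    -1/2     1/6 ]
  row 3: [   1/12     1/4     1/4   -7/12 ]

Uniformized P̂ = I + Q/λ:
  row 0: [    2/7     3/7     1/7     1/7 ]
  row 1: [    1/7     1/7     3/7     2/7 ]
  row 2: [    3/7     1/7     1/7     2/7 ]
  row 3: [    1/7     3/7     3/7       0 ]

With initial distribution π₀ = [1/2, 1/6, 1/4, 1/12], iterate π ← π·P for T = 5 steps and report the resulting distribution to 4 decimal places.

t=0: π = [0.5000, 0.1667, 0.2500, 0.0833]
t=1: π = [0.2857, 0.3095, 0.2143, 0.1905]
t=2: π = [0.2449, 0.2789, 0.2857, 0.1905]
t=3: π = [0.2595, 0.2672, 0.2770, 0.1963]
t=4: π = [0.2591, 0.2731, 0.2753, 0.1926]
t=5: π = [0.2585, 0.2719, 0.2759, 0.1937]

π = [0.2585, 0.2719, 0.2759, 0.1937]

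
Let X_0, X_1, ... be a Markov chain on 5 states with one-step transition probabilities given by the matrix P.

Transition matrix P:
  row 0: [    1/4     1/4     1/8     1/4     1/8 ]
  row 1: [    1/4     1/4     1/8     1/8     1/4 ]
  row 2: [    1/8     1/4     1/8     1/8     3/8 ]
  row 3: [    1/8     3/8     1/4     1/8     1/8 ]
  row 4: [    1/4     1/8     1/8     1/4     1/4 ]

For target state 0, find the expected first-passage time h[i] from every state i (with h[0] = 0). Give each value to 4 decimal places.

First-step conditioning: h[0] = 0; for i ≠ 0, h[i] = 1 + Σ_k P[i][k]·h[k].
  h[1] = 1 + 1/4·h[1] + 1/8·h[2] + 1/8·h[3] + 1/4·h[4]
  h[2] = 1 + 1/4·h[1] + 1/8·h[2] + 1/8·h[3] + 3/8·h[4]
  h[3] = 1 + 3/8·h[1] + 1/4·h[2] + 1/8·h[3] + 1/8·h[4]
  h[4] = 1 + 1/8·h[1] + 1/8·h[2] + 1/4·h[3] + 1/4·h[4]
Solving the 4×4 linear system over states ≠ 0 gives exactly h = [0, 692/147, 260/49, 788/147, 704/147] (h[0] = 0 is the target).

h = [0.0000, 4.7075, 5.3061, 5.3605, 4.7891]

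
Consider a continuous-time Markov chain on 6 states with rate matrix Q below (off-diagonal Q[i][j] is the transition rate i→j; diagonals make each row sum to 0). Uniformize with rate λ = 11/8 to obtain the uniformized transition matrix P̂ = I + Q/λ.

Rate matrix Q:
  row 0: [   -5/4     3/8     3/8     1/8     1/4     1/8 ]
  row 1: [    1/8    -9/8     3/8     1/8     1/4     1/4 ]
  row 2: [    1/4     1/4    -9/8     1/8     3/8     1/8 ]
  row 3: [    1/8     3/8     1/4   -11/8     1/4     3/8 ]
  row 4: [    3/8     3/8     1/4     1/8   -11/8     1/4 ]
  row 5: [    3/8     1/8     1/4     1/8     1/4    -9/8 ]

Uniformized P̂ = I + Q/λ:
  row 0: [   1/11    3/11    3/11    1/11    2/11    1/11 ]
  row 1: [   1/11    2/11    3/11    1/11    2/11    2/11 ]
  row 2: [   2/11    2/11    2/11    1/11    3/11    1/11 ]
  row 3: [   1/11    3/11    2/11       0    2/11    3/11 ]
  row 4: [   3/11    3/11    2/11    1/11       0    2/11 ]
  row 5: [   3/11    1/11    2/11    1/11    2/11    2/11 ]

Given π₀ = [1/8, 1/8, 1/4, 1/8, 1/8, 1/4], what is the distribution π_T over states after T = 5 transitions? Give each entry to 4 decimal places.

π = [0.1696, 0.2063, 0.2160, 0.0833, 0.1705, 0.1543]

t=0: π = [0.1250, 0.1250, 0.2500, 0.1250, 0.1250, 0.2500]
t=1: π = [0.1818, 0.1932, 0.2045, 0.0795, 0.1818, 0.1591]
t=2: π = [0.1715, 0.2076, 0.2159, 0.0837, 0.1674, 0.1539]
t=3: π = [0.1690, 0.2062, 0.2163, 0.0833, 0.1710, 0.1542]
t=4: π = [0.1697, 0.2063, 0.2159, 0.0833, 0.1704, 0.1544]
t=5: π = [0.1696, 0.2063, 0.2160, 0.0833, 0.1705, 0.1543]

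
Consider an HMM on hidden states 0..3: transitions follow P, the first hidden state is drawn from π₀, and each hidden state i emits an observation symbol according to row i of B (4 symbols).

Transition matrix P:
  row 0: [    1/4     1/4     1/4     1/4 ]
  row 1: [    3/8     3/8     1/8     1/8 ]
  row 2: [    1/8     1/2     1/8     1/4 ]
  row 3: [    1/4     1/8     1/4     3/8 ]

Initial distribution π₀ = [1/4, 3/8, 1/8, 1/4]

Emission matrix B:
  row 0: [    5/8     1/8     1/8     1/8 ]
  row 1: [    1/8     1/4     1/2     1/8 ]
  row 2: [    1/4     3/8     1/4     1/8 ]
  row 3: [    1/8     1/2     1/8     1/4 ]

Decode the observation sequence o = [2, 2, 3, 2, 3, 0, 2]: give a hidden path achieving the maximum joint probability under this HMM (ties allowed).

t=0: δ = [3.125e-02, 1.875e-01, 3.125e-02, 3.125e-02]  (obs o_0=2)
t=1: δ = [8.789e-03, 3.516e-02, 5.859e-03, 2.930e-03]  ψ = [1, 1, 1, 1]  (obs o_1=2)
t=2: δ = [1.648e-03, 1.648e-03, 5.493e-04, 1.099e-03]  ψ = [1, 1, 1, 1]  (obs o_2=3)
t=3: δ = [7.725e-05, 3.090e-04, 1.030e-04, 5.150e-05]  ψ = [1, 1, 0, 0]  (obs o_3=2)
t=4: δ = [1.448e-05, 1.448e-05, 4.828e-06, 9.656e-06]  ψ = [1, 1, 1, 1]  (obs o_4=3)
t=5: δ = [3.395e-06, 6.789e-07, 9.052e-07, 4.526e-07]  ψ = [1, 1, 0, 0]  (obs o_5=0)
t=6: δ = [1.061e-07, 4.243e-07, 2.122e-07, 1.061e-07]  ψ = [0, 0, 0, 0]  (obs o_6=2)
backtrack: best end state = 1; path = [1, 1, 1, 1, 1, 0, 1]

path = [1, 1, 1, 1, 1, 0, 1]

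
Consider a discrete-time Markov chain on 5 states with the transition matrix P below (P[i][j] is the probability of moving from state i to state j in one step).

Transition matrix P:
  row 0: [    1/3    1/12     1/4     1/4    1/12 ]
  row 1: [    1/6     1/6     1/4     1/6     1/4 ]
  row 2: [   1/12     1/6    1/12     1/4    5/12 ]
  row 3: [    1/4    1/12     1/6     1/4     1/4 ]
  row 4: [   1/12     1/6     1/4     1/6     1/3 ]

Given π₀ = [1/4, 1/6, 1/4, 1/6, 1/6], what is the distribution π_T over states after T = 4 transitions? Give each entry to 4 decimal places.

π = [0.1743, 0.1341, 0.1989, 0.2158, 0.2770]

t=0: π = [0.2500, 0.1667, 0.2500, 0.1667, 0.1667]
t=1: π = [0.1875, 0.1319, 0.1944, 0.2222, 0.2639]
t=2: π = [0.1782, 0.1325, 0.1991, 0.2170, 0.2731]
t=3: π = [0.1751, 0.1337, 0.1987, 0.2162, 0.2762]
t=4: π = [0.1743, 0.1341, 0.1989, 0.2158, 0.2770]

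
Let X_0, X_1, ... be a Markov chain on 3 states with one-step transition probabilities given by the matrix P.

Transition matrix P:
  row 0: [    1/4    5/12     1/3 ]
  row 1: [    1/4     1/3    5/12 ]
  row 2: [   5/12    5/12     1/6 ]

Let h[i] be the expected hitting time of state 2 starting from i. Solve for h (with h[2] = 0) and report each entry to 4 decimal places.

First-step conditioning: h[2] = 0; for i ≠ 2, h[i] = 1 + Σ_k P[i][k]·h[k].
  h[0] = 1 + 1/4·h[0] + 5/12·h[1]
  h[1] = 1 + 1/4·h[0] + 1/3·h[1]
Solving the 2×2 linear system over states ≠ 2 gives exactly h = [52/19, 48/19, 0] (h[2] = 0 is the target).

h = [2.7368, 2.5263, 0.0000]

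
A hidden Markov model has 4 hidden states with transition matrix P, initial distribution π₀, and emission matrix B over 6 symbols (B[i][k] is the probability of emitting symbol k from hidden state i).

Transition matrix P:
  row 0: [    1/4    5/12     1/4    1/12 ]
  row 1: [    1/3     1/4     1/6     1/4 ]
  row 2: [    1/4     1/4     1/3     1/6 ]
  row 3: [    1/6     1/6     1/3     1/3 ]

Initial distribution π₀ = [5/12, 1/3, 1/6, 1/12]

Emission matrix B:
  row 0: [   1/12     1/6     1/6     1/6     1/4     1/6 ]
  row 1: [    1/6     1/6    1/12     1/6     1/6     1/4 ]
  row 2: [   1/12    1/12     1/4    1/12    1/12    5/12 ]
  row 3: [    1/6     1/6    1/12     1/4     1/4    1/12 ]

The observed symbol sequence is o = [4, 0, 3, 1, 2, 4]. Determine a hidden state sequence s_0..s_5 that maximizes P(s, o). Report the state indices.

path = [0, 1, 3, 3, 2, 0]

t=0: δ = [1.042e-01, 5.556e-02, 1.389e-02, 2.083e-02]  (obs o_0=4)
t=1: δ = [2.170e-03, 7.234e-03, 2.170e-03, 2.315e-03]  ψ = [0, 0, 0, 1]  (obs o_1=0)
t=2: δ = [4.019e-04, 3.014e-04, 1.005e-04, 4.521e-04]  ψ = [1, 1, 1, 1]  (obs o_2=3)
t=3: δ = [1.674e-05, 2.791e-05, 1.256e-05, 2.512e-05]  ψ = [0, 0, 3, 3]  (obs o_3=1)
t=4: δ = [1.550e-06, 5.814e-07, 2.093e-06, 6.977e-07]  ψ = [1, 0, 3, 3]  (obs o_4=2)
t=5: δ = [1.308e-07, 1.077e-07, 5.814e-08, 8.721e-08]  ψ = [2, 0, 2, 2]  (obs o_5=4)
backtrack: best end state = 0; path = [0, 1, 3, 3, 2, 0]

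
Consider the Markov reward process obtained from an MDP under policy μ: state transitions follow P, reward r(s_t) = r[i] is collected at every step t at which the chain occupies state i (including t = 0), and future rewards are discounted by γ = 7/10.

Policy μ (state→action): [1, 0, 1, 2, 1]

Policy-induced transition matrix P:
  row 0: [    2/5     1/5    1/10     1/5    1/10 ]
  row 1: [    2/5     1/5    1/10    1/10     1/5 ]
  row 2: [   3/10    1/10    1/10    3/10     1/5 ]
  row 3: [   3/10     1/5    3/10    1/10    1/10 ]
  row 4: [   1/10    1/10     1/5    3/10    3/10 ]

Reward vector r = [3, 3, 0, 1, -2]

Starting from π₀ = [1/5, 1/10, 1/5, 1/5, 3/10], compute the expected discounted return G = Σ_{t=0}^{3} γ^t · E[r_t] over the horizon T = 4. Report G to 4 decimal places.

G = 2.3355

t=0: π = [0.2000, 0.1000, 0.2000, 0.2000, 0.3000], E[r] = 0.5000, γ^t·E[r] = 0.500000, running G = 0.500000
t=1: π = [0.2700, 0.1500, 0.1700, 0.2200, 0.1900], E[r] = 1.1000, γ^t·E[r] = 0.770000, running G = 1.270000
t=2: π = [0.3040, 0.1640, 0.1630, 0.1990, 0.1700], E[r] = 1.2630, γ^t·E[r] = 0.618870, running G = 1.888870
t=3: π = [0.3128, 0.1667, 0.1568, 0.1970, 0.1667], E[r] = 1.3021, γ^t·E[r] = 0.446620, running G = 2.335490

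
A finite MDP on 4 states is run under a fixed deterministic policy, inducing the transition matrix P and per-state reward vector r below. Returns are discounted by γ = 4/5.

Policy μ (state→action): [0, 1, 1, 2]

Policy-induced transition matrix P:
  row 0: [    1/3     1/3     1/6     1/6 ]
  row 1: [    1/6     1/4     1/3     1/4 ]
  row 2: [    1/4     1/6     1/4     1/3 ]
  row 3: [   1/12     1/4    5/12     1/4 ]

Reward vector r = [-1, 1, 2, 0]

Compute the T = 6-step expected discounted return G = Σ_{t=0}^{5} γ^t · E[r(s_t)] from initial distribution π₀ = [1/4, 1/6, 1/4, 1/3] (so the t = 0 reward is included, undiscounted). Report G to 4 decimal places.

G = 2.1240

t=0: π = [0.2500, 0.1667, 0.2500, 0.3333], E[r] = 0.4167, γ^t·E[r] = 0.416667, running G = 0.416667
t=1: π = [0.2014, 0.2500, 0.2986, 0.2500], E[r] = 0.6458, γ^t·E[r] = 0.516667, running G = 0.933333
t=2: π = [0.2043, 0.2419, 0.2957, 0.2581], E[r] = 0.6291, γ^t·E[r] = 0.402593, running G = 1.335926
t=3: π = [0.2038, 0.2424, 0.2962, 0.2576], E[r] = 0.6308, γ^t·E[r] = 0.322988, running G = 1.658914
t=4: π = [0.2039, 0.2423, 0.2961, 0.2577], E[r] = 0.6308, γ^t·E[r] = 0.258356, running G = 1.917269
t=5: π = [0.2038, 0.2423, 0.2962, 0.2577], E[r] = 0.6308, γ^t·E[r] = 0.206690, running G = 2.123959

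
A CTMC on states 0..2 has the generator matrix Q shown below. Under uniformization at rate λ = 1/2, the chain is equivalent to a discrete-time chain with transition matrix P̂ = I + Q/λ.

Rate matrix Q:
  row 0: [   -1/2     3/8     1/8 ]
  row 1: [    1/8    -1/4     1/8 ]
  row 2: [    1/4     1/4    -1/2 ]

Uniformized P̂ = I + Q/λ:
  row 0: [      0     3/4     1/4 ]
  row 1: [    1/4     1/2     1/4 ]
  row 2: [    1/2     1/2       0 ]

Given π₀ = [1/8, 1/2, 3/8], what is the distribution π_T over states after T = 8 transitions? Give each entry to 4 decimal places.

t=0: π = [0.1250, 0.5000, 0.3750]
t=1: π = [0.3125, 0.5313, 0.1563]
t=2: π = [0.2109, 0.5781, 0.2109]
t=3: π = [0.2500, 0.5527, 0.1973]
t=4: π = [0.2368, 0.5625, 0.2007]
t=5: π = [0.2410, 0.5592, 0.1998]
t=6: π = [0.2397, 0.5602, 0.2000]
t=7: π = [0.2401, 0.5599, 0.2000]
t=8: π = [0.2400, 0.5600, 0.2000]

π = [0.2400, 0.5600, 0.2000]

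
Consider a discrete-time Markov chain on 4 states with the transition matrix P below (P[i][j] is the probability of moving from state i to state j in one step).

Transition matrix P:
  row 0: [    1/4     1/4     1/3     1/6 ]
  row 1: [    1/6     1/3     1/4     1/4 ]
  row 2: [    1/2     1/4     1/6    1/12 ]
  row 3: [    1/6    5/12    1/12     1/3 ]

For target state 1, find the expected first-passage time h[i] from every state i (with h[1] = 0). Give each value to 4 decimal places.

First-step conditioning: h[1] = 0; for i ≠ 1, h[i] = 1 + Σ_k P[i][k]·h[k].
  h[0] = 1 + 1/4·h[0] + 1/3·h[2] + 1/6·h[3]
  h[2] = 1 + 1/2·h[0] + 1/6·h[2] + 1/12·h[3]
  h[3] = 1 + 1/6·h[0] + 1/12·h[2] + 1/3·h[3]
Solving the 3×3 linear system over states ≠ 1 gives exactly h = [548/153, 0, 556/153, 436/153] (h[1] = 0 is the target).

h = [3.5817, 0.0000, 3.6340, 2.8497]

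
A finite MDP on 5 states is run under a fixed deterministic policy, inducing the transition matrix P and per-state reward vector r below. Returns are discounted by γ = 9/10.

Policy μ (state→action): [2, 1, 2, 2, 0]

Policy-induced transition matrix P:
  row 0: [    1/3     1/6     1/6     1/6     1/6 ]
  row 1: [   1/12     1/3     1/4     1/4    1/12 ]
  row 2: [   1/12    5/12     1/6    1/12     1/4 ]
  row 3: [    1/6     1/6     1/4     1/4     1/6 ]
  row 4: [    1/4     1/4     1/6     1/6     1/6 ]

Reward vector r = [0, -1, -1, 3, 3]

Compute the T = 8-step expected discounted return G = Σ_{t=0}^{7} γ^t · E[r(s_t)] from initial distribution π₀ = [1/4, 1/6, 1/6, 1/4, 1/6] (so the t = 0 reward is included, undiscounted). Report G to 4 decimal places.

G = 3.6140

t=0: π = [0.2500, 0.1667, 0.1667, 0.2500, 0.1667], E[r] = 0.9167, γ^t·E[r] = 0.916667, running G = 0.916667
t=1: π = [0.1944, 0.2500, 0.2014, 0.1875, 0.1667], E[r] = 0.6111, γ^t·E[r] = 0.550000, running G = 1.466667
t=2: π = [0.1753, 0.2726, 0.2031, 0.1863, 0.1626], E[r] = 0.5712, γ^t·E[r] = 0.462656, running G = 1.929323
t=3: π = [0.1698, 0.2764, 0.2049, 0.1880, 0.1609], E[r] = 0.5652, γ^t·E[r] = 0.412066, running G = 2.341389
t=4: π = [0.1683, 0.2774, 0.2054, 0.1883, 0.1607], E[r] = 0.5643, γ^t·E[r] = 0.370208, running G = 2.711598
t=5: π = [0.1679, 0.2776, 0.2055, 0.1884, 0.1607], E[r] = 0.5640, γ^t·E[r] = 0.333020, running G = 3.044617
t=6: π = [0.1678, 0.2777, 0.2055, 0.1884, 0.1607], E[r] = 0.5639, γ^t·E[r] = 0.299677, running G = 3.344295
t=7: π = [0.1678, 0.2777, 0.2055, 0.1884, 0.1607], E[r] = 0.5639, γ^t·E[r] = 0.269700, running G = 3.613995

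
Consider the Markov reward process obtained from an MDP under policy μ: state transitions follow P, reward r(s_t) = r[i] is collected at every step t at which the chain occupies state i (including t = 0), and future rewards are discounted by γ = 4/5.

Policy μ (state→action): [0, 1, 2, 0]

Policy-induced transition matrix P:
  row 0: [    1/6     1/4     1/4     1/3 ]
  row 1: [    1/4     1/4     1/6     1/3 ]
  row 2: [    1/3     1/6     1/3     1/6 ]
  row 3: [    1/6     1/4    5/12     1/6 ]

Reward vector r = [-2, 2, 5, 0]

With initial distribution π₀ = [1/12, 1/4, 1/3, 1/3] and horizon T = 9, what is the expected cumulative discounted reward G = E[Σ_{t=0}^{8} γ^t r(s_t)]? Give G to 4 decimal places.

G = 6.9072

t=0: π = [0.0833, 0.2500, 0.3333, 0.3333], E[r] = 2.0000, γ^t·E[r] = 2.000000, running G = 2.000000
t=1: π = [0.2431, 0.2222, 0.3125, 0.2222], E[r] = 1.5208, γ^t·E[r] = 1.216667, running G = 3.216667
t=2: π = [0.2373, 0.2240, 0.2946, 0.2442], E[r] = 1.4462, γ^t·E[r] = 0.925556, running G = 4.142222
t=3: π = [0.2344, 0.2255, 0.2966, 0.2435], E[r] = 1.4650, γ^t·E[r] = 0.750074, running G = 4.892296
t=4: π = [0.2349, 0.2253, 0.2965, 0.2433], E[r] = 1.4634, γ^t·E[r] = 0.599402, running G = 5.491699
t=5: π = [0.2349, 0.2253, 0.2965, 0.2434], E[r] = 1.4633, γ^t·E[r] = 0.479495, running G = 5.971193
t=6: π = [0.2349, 0.2253, 0.2965, 0.2434], E[r] = 1.4633, γ^t·E[r] = 0.383606, running G = 6.354800
t=7: π = [0.2349, 0.2253, 0.2965, 0.2434], E[r] = 1.4633, γ^t·E[r] = 0.306884, running G = 6.661684
t=8: π = [0.2349, 0.2253, 0.2965, 0.2434], E[r] = 1.4633, γ^t·E[r] = 0.245507, running G = 6.907191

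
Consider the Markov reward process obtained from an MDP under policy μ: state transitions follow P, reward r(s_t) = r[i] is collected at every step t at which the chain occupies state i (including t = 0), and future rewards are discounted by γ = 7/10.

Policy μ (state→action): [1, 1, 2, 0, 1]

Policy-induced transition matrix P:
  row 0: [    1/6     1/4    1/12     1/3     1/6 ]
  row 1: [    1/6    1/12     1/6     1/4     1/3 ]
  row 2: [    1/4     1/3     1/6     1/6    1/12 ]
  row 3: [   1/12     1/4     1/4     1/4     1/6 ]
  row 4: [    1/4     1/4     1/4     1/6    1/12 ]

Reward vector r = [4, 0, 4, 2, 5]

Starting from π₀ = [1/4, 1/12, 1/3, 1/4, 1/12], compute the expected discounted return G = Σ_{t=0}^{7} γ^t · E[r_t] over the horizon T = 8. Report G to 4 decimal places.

G = 9.1241

t=0: π = [0.2500, 0.0833, 0.3333, 0.2500, 0.0833], E[r] = 3.2500, γ^t·E[r] = 3.250000, running G = 3.250000
t=1: π = [0.1806, 0.2639, 0.1736, 0.2361, 0.1458], E[r] = 2.6181, γ^t·E[r] = 1.832639, running G = 5.082639
t=2: π = [0.1736, 0.2205, 0.1834, 0.2384, 0.1840], E[r] = 2.8252, γ^t·E[r] = 1.384363, running G = 6.467002
t=3: π = [0.1774, 0.2285, 0.1874, 0.2338, 0.1728], E[r] = 2.7909, γ^t·E[r] = 0.957294, running G = 7.424296
t=4: π = [0.1772, 0.2275, 0.1858, 0.2348, 0.1747], E[r] = 2.7951, γ^t·E[r] = 0.671102, running G = 8.095398
t=5: π = [0.1771, 0.2276, 0.1860, 0.2347, 0.1745], E[r] = 2.7949, γ^t·E[r] = 0.469732, running G = 8.565130
t=6: π = [0.1772, 0.2276, 0.1860, 0.2347, 0.1745], E[r] = 2.7948, γ^t·E[r] = 0.328807, running G = 8.893937
t=7: π = [0.1772, 0.2276, 0.1860, 0.2347, 0.1745], E[r] = 2.7948, γ^t·E[r] = 0.230166, running G = 9.124104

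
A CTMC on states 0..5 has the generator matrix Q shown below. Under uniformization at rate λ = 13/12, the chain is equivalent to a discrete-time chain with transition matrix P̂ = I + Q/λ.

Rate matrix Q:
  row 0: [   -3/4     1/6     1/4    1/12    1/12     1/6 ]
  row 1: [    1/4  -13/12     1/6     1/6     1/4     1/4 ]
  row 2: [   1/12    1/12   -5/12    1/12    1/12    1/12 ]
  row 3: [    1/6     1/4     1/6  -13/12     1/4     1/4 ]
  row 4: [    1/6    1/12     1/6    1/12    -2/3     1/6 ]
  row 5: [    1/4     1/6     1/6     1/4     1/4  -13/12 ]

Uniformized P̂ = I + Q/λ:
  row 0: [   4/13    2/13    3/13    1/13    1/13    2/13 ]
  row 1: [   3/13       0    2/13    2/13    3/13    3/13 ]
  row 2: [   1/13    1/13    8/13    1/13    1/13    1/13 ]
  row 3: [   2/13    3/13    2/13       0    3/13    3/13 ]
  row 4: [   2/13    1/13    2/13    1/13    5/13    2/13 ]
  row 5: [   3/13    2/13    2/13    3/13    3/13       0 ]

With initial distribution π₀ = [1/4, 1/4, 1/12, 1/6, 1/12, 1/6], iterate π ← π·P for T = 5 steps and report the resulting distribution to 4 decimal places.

t=0: π = [0.2500, 0.2500, 0.0833, 0.1667, 0.0833, 0.1667]
t=1: π = [0.2179, 0.1154, 0.2115, 0.1090, 0.1923, 0.1538]
t=2: π = [0.1918, 0.1134, 0.2682, 0.1011, 0.1943, 0.1312]
t=3: π = [0.1815, 0.1086, 0.2924, 0.0981, 0.1899, 0.1295]
t=4: π = [0.1776, 0.1076, 0.3028, 0.0977, 0.1871, 0.1273]
t=5: π = [0.1759, 0.1071, 0.3072, 0.0973, 0.1856, 0.1268]

π = [0.1759, 0.1071, 0.3072, 0.0973, 0.1856, 0.1268]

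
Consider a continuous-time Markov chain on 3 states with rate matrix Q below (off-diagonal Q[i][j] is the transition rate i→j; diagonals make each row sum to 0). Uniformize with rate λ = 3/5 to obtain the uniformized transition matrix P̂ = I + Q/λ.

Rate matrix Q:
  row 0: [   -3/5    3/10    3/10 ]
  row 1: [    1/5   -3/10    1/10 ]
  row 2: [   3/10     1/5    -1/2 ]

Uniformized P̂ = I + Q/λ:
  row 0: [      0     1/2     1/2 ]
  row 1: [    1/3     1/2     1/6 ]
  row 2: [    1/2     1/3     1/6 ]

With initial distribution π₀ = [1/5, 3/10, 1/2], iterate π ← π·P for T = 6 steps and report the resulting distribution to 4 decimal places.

t=0: π = [0.2000, 0.3000, 0.5000]
t=1: π = [0.3500, 0.4167, 0.2333]
t=2: π = [0.2556, 0.4611, 0.2833]
t=3: π = [0.2954, 0.4528, 0.2519]
t=4: π = [0.2769, 0.4580, 0.2651]
t=5: π = [0.2852, 0.4558, 0.2590]
t=6: π = [0.2814, 0.4568, 0.2617]

π = [0.2814, 0.4568, 0.2617]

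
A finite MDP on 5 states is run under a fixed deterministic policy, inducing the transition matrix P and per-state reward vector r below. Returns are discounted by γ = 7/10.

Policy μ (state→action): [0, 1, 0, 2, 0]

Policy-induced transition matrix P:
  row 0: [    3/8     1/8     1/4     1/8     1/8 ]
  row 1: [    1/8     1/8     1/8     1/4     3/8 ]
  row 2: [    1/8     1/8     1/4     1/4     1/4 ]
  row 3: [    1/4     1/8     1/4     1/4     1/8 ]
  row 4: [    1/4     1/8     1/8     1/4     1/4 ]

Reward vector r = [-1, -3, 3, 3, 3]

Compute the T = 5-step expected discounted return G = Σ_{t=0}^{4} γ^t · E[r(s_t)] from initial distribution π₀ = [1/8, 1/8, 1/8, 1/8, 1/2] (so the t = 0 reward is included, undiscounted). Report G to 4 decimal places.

G = 4.0519

t=0: π = [0.1250, 0.1250, 0.1250, 0.1250, 0.5000], E[r] = 1.7500, γ^t·E[r] = 1.750000, running G = 1.750000
t=1: π = [0.2344, 0.1250, 0.1719, 0.2344, 0.2344], E[r] = 1.3125, γ^t·E[r] = 0.918750, running G = 2.668750
t=2: π = [0.2422, 0.1250, 0.2051, 0.2207, 0.2070], E[r] = 1.2813, γ^t·E[r] = 0.627813, running G = 3.296563
t=3: π = [0.2390, 0.1250, 0.2085, 0.2197, 0.2078], E[r] = 1.2939, γ^t·E[r] = 0.443823, running G = 3.740386
t=4: π = [0.2382, 0.1250, 0.2084, 0.2201, 0.2083], E[r] = 1.2972, γ^t·E[r] = 0.311468, running G = 4.051853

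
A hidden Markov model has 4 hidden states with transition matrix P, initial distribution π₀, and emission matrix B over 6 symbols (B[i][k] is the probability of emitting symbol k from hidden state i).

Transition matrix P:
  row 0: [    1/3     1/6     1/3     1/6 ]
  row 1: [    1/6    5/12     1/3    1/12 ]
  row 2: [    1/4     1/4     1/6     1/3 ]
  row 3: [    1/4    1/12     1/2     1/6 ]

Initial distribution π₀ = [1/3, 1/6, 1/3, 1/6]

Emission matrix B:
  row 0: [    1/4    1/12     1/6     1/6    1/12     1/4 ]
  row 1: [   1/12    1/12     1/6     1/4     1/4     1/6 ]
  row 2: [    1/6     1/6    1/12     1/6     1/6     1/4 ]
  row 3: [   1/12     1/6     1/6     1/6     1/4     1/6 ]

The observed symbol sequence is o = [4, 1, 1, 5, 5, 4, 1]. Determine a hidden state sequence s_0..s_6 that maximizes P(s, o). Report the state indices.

path = [2, 3, 2, 3, 2, 3, 2]

t=0: δ = [2.778e-02, 4.167e-02, 5.556e-02, 4.167e-02]  (obs o_0=4)
t=1: δ = [1.157e-03, 1.447e-03, 3.472e-03, 3.086e-03]  ψ = [2, 1, 3, 2]  (obs o_1=1)
t=2: δ = [7.234e-05, 7.234e-05, 2.572e-04, 1.929e-04]  ψ = [2, 2, 3, 2]  (obs o_2=1)
t=3: δ = [1.608e-05, 1.072e-05, 2.411e-05, 1.429e-05]  ψ = [2, 2, 3, 2]  (obs o_3=5)
t=4: δ = [1.507e-06, 1.005e-06, 1.786e-06, 1.340e-06]  ψ = [2, 2, 3, 2]  (obs o_4=5)
t=5: δ = [4.186e-08, 1.116e-07, 1.116e-07, 1.488e-07]  ψ = [0, 2, 3, 2]  (obs o_5=4)
t=6: δ = [3.101e-09, 3.876e-09, 1.240e-08, 6.202e-09]  ψ = [3, 1, 3, 2]  (obs o_6=1)
backtrack: best end state = 2; path = [2, 3, 2, 3, 2, 3, 2]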